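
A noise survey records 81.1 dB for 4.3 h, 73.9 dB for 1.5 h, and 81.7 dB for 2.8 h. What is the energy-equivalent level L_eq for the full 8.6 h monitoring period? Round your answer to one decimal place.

The energy average is taken in the linear domain: L_eq = 10·log₁₀[(Σ tᵢ·10^(Lᵢ/10))/T], T = 8.6 h.
Σ tᵢ·10^(Lᵢ/10) = 4.3·10^(81.1/10) + 1.5·10^(73.9/10) + 2.8·10^(81.7/10) = 1.005e+09.
L_eq = 10·log₁₀(1.005e+09/8.6) = 80.68 dB.

80.7 dB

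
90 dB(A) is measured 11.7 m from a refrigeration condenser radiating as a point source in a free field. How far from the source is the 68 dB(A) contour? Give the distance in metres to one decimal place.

For a point source L₁ − L₂ = 20·log₁₀(r₂/r₁), so r₂ = r₁·10^((L₁−L₂)/20).
r₂ = 11.7·10^((90−68)/20) = 11.7·10^(22.0/20) = 147.29 m.

147.3 m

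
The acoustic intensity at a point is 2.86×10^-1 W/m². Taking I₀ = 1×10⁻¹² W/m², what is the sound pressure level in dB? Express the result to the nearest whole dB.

115 dB

Dividing by I₀ shifts the exponent by 12: I/I₀ = 2.86×10^11.
L = 10·(0.4564 + 11) = 114.56 dB.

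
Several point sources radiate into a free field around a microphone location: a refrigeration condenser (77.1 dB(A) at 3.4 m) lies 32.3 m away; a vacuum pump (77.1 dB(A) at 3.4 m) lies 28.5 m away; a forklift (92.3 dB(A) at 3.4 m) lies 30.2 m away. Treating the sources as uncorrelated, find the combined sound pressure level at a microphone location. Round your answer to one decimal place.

First find each source's level at the receiver (point-source: −20·log₁₀(r/r_ref)), then combine on an intensity basis.
refrigeration condenser: 77.1 − 20·log₁₀(32.3/3.4) = 77.1 − 19.55 = 57.55 dB(A).
vacuum pump: 77.1 − 20·log₁₀(28.5/3.4) = 77.1 − 18.47 = 58.63 dB(A).
forklift: 92.3 − 20·log₁₀(30.2/3.4) = 92.3 − 18.97 = 73.33 dB(A).
Σ 10^(L/10) = 2.282e+07 → L_total = 10·log₁₀(2.282e+07) = 73.58 dB(A).

73.6 dB(A)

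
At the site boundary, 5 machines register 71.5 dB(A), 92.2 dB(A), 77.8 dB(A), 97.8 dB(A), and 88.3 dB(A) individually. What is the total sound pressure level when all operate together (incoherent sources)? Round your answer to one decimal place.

Incoherent sources combine by intensity addition: L_total = 10·log₁₀(Σ 10^(L_i/10)).
Σ 10^(L/10) = 10^(71.5/10) + 10^(92.2/10) + 10^(77.8/10) + 10^(97.8/10) + 10^(88.3/10) = 8.436e+09.
L_total = 10·log₁₀(8.436e+09) = 99.26 dB(A).

99.3 dB(A)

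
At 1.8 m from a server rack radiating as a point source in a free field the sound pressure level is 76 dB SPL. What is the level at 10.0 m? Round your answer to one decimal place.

For a point source, L₂ = L₁ − 20·log₁₀(r₂/r₁).
L₂ = 76 − 20·log₁₀(10.0/1.8) = 76 − 14.895 = 61.11 dB SPL.

61.1 dB SPL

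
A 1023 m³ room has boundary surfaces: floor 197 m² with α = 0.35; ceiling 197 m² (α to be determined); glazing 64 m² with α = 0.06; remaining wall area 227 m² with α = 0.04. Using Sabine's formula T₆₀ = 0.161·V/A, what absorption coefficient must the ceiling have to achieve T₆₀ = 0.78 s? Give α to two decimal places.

Required total absorption A = 0.161·1023/0.78 = 211.16 m².
Absorption from the other surfaces = 197·0.35 + 64·0.06 + 227·0.04 = 81.87 m², so the ceiling must supply 129.29 m² over 197 m².
α = 129.29/197 = 0.656.

0.66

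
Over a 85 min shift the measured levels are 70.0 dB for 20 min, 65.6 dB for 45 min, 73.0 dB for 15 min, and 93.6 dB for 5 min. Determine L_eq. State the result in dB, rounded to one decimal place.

The energy average is taken in the linear domain: L_eq = 10·log₁₀[(Σ tᵢ·10^(Lᵢ/10))/T], T = 85 min.
Σ tᵢ·10^(Lᵢ/10) = 20·10^(70.0/10) + 45·10^(65.6/10) + 15·10^(73.0/10) + 5·10^(93.6/10) = 1.212e+10.
L_eq = 10·log₁₀(1.212e+10/85) = 81.54 dB.

81.5 dB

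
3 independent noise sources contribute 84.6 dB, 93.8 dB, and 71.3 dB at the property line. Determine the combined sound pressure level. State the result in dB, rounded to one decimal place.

Incoherent sources combine by intensity addition: L_total = 10·log₁₀(Σ 10^(L_i/10)).
Σ 10^(L/10) = 10^(84.6/10) + 10^(93.8/10) + 10^(71.3/10) = 2.701e+09.
L_total = 10·log₁₀(2.701e+09) = 94.31 dB.

94.3 dB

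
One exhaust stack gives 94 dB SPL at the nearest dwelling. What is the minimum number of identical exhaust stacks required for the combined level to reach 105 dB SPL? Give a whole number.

Need L₁ + 10·log₁₀ N ≥ 105, i.e. log₁₀ N ≥ 1.10.
N ≥ 10^(11.0/10) = 12.589, so N = 13.

13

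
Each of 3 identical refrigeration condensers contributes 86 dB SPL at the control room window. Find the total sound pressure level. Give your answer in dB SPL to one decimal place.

N identical incoherent sources raise the level by 10·log₁₀ N.
L_total = 86 + 10·log₁₀(3) = 86 + 4.771 = 90.77 dB SPL.

90.8 dB SPL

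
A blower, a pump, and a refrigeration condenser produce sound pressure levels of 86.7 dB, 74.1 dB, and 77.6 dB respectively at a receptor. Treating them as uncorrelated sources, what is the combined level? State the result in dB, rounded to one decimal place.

87.4 dB

For uncorrelated sources the intensities add, so convert each level to linear form, sum, and take 10·log₁₀ of the total.
Σ 10^(L/10) = 10^(86.7/10) + 10^(74.1/10) + 10^(77.6/10) = 5.510e+08.
L_total = 10·log₁₀(5.510e+08) = 87.41 dB.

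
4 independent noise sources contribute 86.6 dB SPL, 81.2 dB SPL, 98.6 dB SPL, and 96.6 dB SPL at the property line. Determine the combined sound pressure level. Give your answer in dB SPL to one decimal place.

Incoherent sources combine by intensity addition: L_total = 10·log₁₀(Σ 10^(L_i/10)).
Σ 10^(L/10) = 10^(86.6/10) + 10^(81.2/10) + 10^(98.6/10) + 10^(96.6/10) = 1.240e+10.
L_total = 10·log₁₀(1.240e+10) = 100.94 dB SPL.

100.9 dB SPL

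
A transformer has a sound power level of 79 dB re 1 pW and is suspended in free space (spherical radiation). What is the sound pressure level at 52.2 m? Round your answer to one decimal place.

33.7 dB

L_p = L_w − 10·log₁₀(4π·r²) with r = 52.2 m.
4π·r² = 3.424e+04 m², 10·log₁₀ of that is 45.346 dB.
L_p = 79 − 45.346 = 33.65 dB.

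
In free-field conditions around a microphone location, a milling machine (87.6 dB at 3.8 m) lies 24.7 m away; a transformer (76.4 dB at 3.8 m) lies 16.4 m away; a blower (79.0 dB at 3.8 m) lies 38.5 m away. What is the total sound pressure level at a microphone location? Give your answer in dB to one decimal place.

First find each source's level at the receiver (point-source: −20·log₁₀(r/r_ref)), then combine on an intensity basis.
milling machine: 87.6 − 20·log₁₀(24.7/3.8) = 87.6 − 16.26 = 71.34 dB.
transformer: 76.4 − 20·log₁₀(16.4/3.8) = 76.4 − 12.70 = 63.70 dB.
blower: 79.0 − 20·log₁₀(38.5/3.8) = 79.0 − 20.11 = 58.89 dB.
Σ 10^(L/10) = 1.674e+07 → L_total = 10·log₁₀(1.674e+07) = 72.24 dB.

72.2 dB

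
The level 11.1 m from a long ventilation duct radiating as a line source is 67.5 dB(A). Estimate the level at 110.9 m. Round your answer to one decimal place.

For a line source, L₂ = L₁ − 10·log₁₀(r₂/r₁).
L₂ = 67.5 − 10·log₁₀(110.9/11.1) = 67.5 − 9.996 = 57.50 dB(A).

57.5 dB(A)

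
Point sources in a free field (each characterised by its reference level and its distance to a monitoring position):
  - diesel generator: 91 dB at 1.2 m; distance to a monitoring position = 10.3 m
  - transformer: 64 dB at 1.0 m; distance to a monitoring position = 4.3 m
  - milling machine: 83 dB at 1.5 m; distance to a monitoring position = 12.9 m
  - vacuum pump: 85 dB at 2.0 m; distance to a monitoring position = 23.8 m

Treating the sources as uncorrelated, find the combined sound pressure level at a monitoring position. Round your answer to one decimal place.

73.5 dB

Propagate each source to the receiver with L = L_ref − 20·log₁₀(r/r_ref), then add intensities.
diesel generator: 91 − 20·log₁₀(10.3/1.2) = 91 − 18.67 = 72.33 dB.
transformer: 64 − 20·log₁₀(4.3/1.0) = 64 − 12.67 = 51.33 dB.
milling machine: 83 − 20·log₁₀(12.9/1.5) = 83 − 18.69 = 64.31 dB.
vacuum pump: 85 − 20·log₁₀(23.8/2.0) = 85 − 21.51 = 63.49 dB.
Σ 10^(L/10) = 2.215e+07 → L_total = 10·log₁₀(2.215e+07) = 73.45 dB.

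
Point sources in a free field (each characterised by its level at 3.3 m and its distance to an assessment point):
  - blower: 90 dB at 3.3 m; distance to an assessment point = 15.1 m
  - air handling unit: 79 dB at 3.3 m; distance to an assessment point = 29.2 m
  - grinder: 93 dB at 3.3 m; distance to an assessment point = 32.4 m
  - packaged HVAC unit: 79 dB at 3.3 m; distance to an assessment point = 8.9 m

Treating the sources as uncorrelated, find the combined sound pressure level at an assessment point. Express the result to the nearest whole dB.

Apply inverse-square spreading to bring every level to the receiver, then sum 10^(L/10).
blower: 90 − 20·log₁₀(15.1/3.3) = 90 − 13.21 = 76.79 dB.
air handling unit: 79 − 20·log₁₀(29.2/3.3) = 79 − 18.94 = 60.06 dB.
grinder: 93 − 20·log₁₀(32.4/3.3) = 93 − 19.84 = 73.16 dB.
packaged HVAC unit: 79 − 20·log₁₀(8.9/3.3) = 79 − 8.62 = 70.38 dB.
Σ 10^(L/10) = 8.039e+07 → L_total = 10·log₁₀(8.039e+07) = 79.05 dB.

79 dB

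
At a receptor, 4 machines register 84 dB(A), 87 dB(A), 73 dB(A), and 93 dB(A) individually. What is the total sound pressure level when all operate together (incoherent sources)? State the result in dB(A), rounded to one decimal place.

94.4 dB(A)

Incoherent sources combine by intensity addition: L_total = 10·log₁₀(Σ 10^(L_i/10)).
Σ 10^(L/10) = 10^(84/10) + 10^(87/10) + 10^(73/10) + 10^(93/10) = 2.768e+09.
L_total = 10·log₁₀(2.768e+09) = 94.42 dB(A).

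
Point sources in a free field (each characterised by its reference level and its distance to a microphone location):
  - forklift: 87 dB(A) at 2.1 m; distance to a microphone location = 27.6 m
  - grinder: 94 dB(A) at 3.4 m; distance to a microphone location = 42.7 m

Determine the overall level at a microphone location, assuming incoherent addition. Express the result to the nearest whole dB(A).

First find each source's level at the receiver (point-source: −20·log₁₀(r/r_ref)), then combine on an intensity basis.
forklift: 87 − 20·log₁₀(27.6/2.1) = 87 − 22.37 = 64.63 dB(A).
grinder: 94 − 20·log₁₀(42.7/3.4) = 94 − 21.98 = 72.02 dB(A).
Σ 10^(L/10) = 1.883e+07 → L_total = 10·log₁₀(1.883e+07) = 72.75 dB(A).

73 dB(A)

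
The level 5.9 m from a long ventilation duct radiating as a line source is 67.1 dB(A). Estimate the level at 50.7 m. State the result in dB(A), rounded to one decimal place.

For a line source, L₂ = L₁ − 10·log₁₀(r₂/r₁).
L₂ = 67.1 − 10·log₁₀(50.7/5.9) = 67.1 − 9.342 = 57.76 dB(A).

57.8 dB(A)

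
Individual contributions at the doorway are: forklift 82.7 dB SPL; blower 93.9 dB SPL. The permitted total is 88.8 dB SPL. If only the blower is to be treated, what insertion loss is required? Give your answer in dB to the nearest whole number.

6 dB

Fixed contribution from the other source: Σ 10^(L/10) = 10^(82.7/10) = 1.862e+08 (82.70 dB SPL).
The limit corresponds to 10^(88.8/10) = 7.586e+08; subtracting the fixed part leaves 5.724e+08 for the blower, i.e. 87.58 dB SPL.
Required insertion loss = 93.9 − 87.58 = 6.32 dB.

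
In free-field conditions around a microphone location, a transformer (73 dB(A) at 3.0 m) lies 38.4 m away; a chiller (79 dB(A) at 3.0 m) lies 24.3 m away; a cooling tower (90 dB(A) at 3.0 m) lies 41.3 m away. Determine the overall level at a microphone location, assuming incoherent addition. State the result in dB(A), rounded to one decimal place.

First find each source's level at the receiver (point-source: −20·log₁₀(r/r_ref)), then combine on an intensity basis.
transformer: 73 − 20·log₁₀(38.4/3.0) = 73 − 22.14 = 50.86 dB(A).
chiller: 79 − 20·log₁₀(24.3/3.0) = 79 − 18.17 = 60.83 dB(A).
cooling tower: 90 − 20·log₁₀(41.3/3.0) = 90 − 22.78 = 67.22 dB(A).
Σ 10^(L/10) = 6.609e+06 → L_total = 10·log₁₀(6.609e+06) = 68.20 dB(A).

68.2 dB(A)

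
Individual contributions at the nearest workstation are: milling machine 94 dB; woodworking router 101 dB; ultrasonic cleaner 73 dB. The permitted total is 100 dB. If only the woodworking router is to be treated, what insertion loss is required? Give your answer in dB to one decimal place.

Fixed contribution from the other sources: Σ 10^(L/10) = 10^(94/10) + 10^(73/10) = 2.532e+09 (94.03 dB).
The limit corresponds to 10^(100/10) = 1.000e+10; subtracting the fixed part leaves 7.468e+09 for the woodworking router, i.e. 98.73 dB.
So the woodworking router must be reduced from 101 to 98.73 dB: IL = 2.27 dB.

2.3 dB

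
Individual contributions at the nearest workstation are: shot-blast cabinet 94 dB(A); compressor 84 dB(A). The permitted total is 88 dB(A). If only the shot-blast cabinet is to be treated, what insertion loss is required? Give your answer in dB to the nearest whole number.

The untreated sources together contribute 10^(84/10) = 2.512e+08, i.e. 84.00 dB(A).
To meet 88 dB(A) overall, the treated shot-blast cabinet may contribute at most 10^(88/10) − 2.512e+08 = 3.798e+08, i.e. 85.80 dB(A).
So the shot-blast cabinet must be reduced from 94 to 85.80 dB(A): IL = 8.20 dB.

8 dB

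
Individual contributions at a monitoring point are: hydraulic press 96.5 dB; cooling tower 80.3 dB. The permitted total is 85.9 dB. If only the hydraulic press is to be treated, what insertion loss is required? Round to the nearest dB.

12 dB

Fixed contribution from the other source: Σ 10^(L/10) = 10^(80.3/10) = 1.072e+08 (80.30 dB).
The limit corresponds to 10^(85.9/10) = 3.890e+08; subtracting the fixed part leaves 2.819e+08 for the hydraulic press, i.e. 84.50 dB.
So the hydraulic press must be reduced from 96.5 to 84.50 dB: IL = 12.00 dB.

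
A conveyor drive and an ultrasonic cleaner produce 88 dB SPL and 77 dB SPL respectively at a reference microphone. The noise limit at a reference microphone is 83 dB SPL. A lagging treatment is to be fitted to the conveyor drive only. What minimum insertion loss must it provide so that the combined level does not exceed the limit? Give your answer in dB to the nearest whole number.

The untreated sources together contribute 10^(77/10) = 5.012e+07, i.e. 77.00 dB SPL.
To meet 83 dB SPL overall, the treated conveyor drive may contribute at most 10^(83/10) − 5.012e+07 = 1.494e+08, i.e. 81.74 dB SPL.
Required insertion loss = 88 − 81.74 = 6.26 dB.

6 dB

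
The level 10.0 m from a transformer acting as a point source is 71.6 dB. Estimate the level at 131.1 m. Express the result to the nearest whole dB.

Spherical spreading from a point source gives a 20·log₁₀(r₂/r₁) drop.
L₂ = 71.6 − 20·log₁₀(131.1/10.0) = 71.6 − 22.352 = 49.25 dB.

49 dB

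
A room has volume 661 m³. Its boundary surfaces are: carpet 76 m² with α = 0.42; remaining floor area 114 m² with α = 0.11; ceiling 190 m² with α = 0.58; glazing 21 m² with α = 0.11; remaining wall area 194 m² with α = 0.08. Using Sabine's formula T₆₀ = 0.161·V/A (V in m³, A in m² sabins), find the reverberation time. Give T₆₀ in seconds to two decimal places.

Total absorption A = 76·0.42 + 114·0.11 + 190·0.58 + 21·0.11 + 194·0.08 = 172.49 m² sabins.
T₆₀ = 0.161 × 661 / 172.49 = 0.617 s.

0.62 s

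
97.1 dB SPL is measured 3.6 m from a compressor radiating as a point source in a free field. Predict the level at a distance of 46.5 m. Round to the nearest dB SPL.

75 dB SPL

For a point source, L₂ = L₁ − 20·log₁₀(r₂/r₁).
L₂ = 97.1 − 20·log₁₀(46.5/3.6) = 97.1 − 22.223 = 74.88 dB SPL.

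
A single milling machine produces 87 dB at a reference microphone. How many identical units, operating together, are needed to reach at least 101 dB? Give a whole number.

26

N identical sources give L₁ + 10·log₁₀ N, so require 10·log₁₀ N ≥ 101 − 87 = 14.0 dB.
N ≥ 10^(14.0/10) = 25.119, so N = 26.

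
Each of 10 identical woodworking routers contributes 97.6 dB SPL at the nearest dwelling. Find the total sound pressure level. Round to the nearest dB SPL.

108 dB SPL

With 10 equal, uncorrelated contributions the intensity is 10× that of one unit, giving a rise of 10·log₁₀ 10.
L_total = 97.6 + 10·log₁₀(10) = 97.6 + 10.000 = 107.60 dB SPL.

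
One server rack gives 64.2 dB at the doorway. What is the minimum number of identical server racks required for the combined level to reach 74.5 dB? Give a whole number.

The shortfall is 74.5 − 64.2 = 10.3 dB, and N units add 10·log₁₀ N, so need 10·log₁₀ N ≥ 10.3.
N ≥ 10^(10.3/10) = 10.715, so N = 11.

11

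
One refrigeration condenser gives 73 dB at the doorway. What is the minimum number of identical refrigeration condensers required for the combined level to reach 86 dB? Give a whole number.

The shortfall is 86 − 73 = 13.0 dB, and N units add 10·log₁₀ N, so need 10·log₁₀ N ≥ 13.0.
N ≥ 10^(13.0/10) = 19.953, so N = 20.

20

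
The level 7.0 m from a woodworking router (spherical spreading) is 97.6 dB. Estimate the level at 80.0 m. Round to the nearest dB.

76 dB

Point-source attenuation: ΔL = 20·log₁₀(r₂/r₁) = 20·log₁₀(80.0/7.0) = 21.160 dB.
L₂ = 97.6 − 20·log₁₀(80.0/7.0) = 97.6 − 21.160 = 76.44 dB.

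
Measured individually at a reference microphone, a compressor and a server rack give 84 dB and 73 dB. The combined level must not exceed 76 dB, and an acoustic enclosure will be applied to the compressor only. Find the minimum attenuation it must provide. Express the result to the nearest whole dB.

Fixed contribution from the other source: Σ 10^(L/10) = 10^(73/10) = 1.995e+07 (73.00 dB).
To meet 76 dB overall, the treated compressor may contribute at most 10^(76/10) − 1.995e+07 = 1.986e+07, i.e. 72.98 dB.
Required insertion loss = 84 − 72.98 = 11.02 dB.

11 dB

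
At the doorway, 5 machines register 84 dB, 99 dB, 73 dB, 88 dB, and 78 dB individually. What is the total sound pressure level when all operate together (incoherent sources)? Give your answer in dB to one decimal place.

99.5 dB

Incoherent sources combine by intensity addition: L_total = 10·log₁₀(Σ 10^(L_i/10)).
Σ 10^(L/10) = 10^(84/10) + 10^(99/10) + 10^(73/10) + 10^(88/10) + 10^(78/10) = 8.908e+09.
L_total = 10·log₁₀(8.908e+09) = 99.50 dB.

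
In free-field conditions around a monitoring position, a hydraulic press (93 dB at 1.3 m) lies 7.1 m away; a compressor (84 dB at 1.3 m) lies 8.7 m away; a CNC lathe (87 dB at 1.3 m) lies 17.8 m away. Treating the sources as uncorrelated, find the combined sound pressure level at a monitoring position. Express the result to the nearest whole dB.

79 dB

First find each source's level at the receiver (point-source: −20·log₁₀(r/r_ref)), then combine on an intensity basis.
hydraulic press: 93 − 20·log₁₀(7.1/1.3) = 93 − 14.75 = 78.25 dB.
compressor: 84 − 20·log₁₀(8.7/1.3) = 84 − 16.51 = 67.49 dB.
CNC lathe: 87 − 20·log₁₀(17.8/1.3) = 87 − 22.73 = 64.27 dB.
Σ 10^(L/10) = 7.517e+07 → L_total = 10·log₁₀(7.517e+07) = 78.76 dB.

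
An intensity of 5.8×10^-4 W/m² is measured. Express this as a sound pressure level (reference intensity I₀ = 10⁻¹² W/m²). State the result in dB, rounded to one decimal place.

L = 10·log₁₀(I/I₀) = 10·log₁₀(5.8×10^-4/10⁻¹²) = 10·log₁₀(5.8×10^8).
L = 10·(0.7634 + 8) = 87.63 dB.

87.6 dB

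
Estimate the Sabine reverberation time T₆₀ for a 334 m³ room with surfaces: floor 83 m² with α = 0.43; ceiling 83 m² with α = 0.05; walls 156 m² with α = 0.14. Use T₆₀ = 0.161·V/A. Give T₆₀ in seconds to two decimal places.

A = Σ Sᵢαᵢ = 83·0.43 + 83·0.05 + 156·0.14 = 61.68 m².
T₆₀ = 0.161 × 334 / 61.68 = 0.872 s.

0.87 s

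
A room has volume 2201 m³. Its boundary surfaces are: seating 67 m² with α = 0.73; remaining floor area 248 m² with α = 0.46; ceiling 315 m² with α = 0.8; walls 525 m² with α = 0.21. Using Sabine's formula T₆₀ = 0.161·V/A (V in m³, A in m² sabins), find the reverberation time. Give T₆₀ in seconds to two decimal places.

0.67 s

Total absorption A = 67·0.73 + 248·0.46 + 315·0.8 + 525·0.21 = 525.24 m² sabins.
T₆₀ = 0.161 × 2201 / 525.24 = 0.675 s.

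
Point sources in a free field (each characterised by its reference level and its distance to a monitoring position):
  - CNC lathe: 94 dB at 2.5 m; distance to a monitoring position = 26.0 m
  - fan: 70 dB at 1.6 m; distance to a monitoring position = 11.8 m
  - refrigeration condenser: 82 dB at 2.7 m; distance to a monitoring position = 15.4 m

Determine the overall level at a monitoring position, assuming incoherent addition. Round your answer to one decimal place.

74.5 dB

Apply inverse-square spreading to bring every level to the receiver, then sum 10^(L/10).
CNC lathe: 94 − 20·log₁₀(26.0/2.5) = 94 − 20.34 = 73.66 dB.
fan: 70 − 20·log₁₀(11.8/1.6) = 70 − 17.36 = 52.64 dB.
refrigeration condenser: 82 − 20·log₁₀(15.4/2.7) = 82 − 15.12 = 66.88 dB.
Σ 10^(L/10) = 2.828e+07 → L_total = 10·log₁₀(2.828e+07) = 74.51 dB.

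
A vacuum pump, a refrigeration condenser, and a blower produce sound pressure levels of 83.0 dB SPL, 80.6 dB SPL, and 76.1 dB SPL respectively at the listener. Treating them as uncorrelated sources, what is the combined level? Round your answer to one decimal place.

85.5 dB SPL

Incoherent sources combine by intensity addition: L_total = 10·log₁₀(Σ 10^(L_i/10)).
Σ 10^(L/10) = 10^(83.0/10) + 10^(80.6/10) + 10^(76.1/10) = 3.551e+08.
L_total = 10·log₁₀(3.551e+08) = 85.50 dB SPL.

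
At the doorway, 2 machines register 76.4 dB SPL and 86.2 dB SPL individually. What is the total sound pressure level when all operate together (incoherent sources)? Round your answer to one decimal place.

For uncorrelated sources the intensities add, so convert each level to linear form, sum, and take 10·log₁₀ of the total.
Σ 10^(L/10) = 10^(76.4/10) + 10^(86.2/10) = 4.605e+08.
L_total = 10·log₁₀(4.605e+08) = 86.63 dB SPL.

86.6 dB SPL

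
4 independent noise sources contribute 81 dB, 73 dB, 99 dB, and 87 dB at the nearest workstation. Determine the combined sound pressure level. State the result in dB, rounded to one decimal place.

99.3 dB

For uncorrelated sources the intensities add, so convert each level to linear form, sum, and take 10·log₁₀ of the total.
Σ 10^(L/10) = 10^(81/10) + 10^(73/10) + 10^(99/10) + 10^(87/10) = 8.590e+09.
L_total = 10·log₁₀(8.590e+09) = 99.34 dB.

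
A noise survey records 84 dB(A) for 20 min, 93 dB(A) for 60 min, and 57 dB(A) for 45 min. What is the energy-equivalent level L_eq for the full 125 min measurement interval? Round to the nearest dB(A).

Weight each interval's intensity by its duration and average over T = 125 min:
Σ tᵢ·10^(Lᵢ/10) = 20·10^(84/10) + 60·10^(93/10) + 45·10^(57/10) = 1.248e+11.
L_eq = 10·log₁₀(1.248e+11/125) = 89.99 dB(A).

90 dB(A)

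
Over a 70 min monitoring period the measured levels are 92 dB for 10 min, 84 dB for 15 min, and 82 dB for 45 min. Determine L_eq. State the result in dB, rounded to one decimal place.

85.8 dB

The energy average is taken in the linear domain: L_eq = 10·log₁₀[(Σ tᵢ·10^(Lᵢ/10))/T], T = 70 min.
Σ tᵢ·10^(Lᵢ/10) = 10·10^(92/10) + 15·10^(84/10) + 45·10^(82/10) = 2.675e+10.
L_eq = 10·log₁₀(2.675e+10/70) = 85.82 dB.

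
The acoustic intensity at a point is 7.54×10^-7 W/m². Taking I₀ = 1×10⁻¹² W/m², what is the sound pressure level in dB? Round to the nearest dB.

59 dB

L = 10·log₁₀(I/I₀) = 10·log₁₀(7.54×10^-7/10⁻¹²) = 10·log₁₀(7.54×10^5).
L = 10·(0.8774 + 5) = 58.77 dB.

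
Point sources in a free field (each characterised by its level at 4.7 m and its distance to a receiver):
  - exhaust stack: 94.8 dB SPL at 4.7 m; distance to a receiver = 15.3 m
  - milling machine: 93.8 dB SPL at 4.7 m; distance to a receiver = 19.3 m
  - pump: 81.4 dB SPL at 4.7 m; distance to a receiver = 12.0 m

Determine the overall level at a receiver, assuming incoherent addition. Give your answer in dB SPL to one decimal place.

Propagate each source to the receiver with L = L_ref − 20·log₁₀(r/r_ref), then add intensities.
exhaust stack: 94.8 − 20·log₁₀(15.3/4.7) = 94.8 − 10.25 = 84.55 dB SPL.
milling machine: 93.8 − 20·log₁₀(19.3/4.7) = 93.8 − 12.27 = 81.53 dB SPL.
pump: 81.4 − 20·log₁₀(12.0/4.7) = 81.4 − 8.14 = 73.26 dB SPL.
Σ 10^(L/10) = 4.484e+08 → L_total = 10·log₁₀(4.484e+08) = 86.52 dB SPL.

86.5 dB SPL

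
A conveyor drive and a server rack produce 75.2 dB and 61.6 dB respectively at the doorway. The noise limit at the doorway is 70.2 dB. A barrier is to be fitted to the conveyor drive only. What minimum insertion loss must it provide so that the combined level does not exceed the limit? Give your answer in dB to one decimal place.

5.6 dB

Fixed contribution from the other source: Σ 10^(L/10) = 10^(61.6/10) = 1.445e+06 (61.60 dB).
To meet 70.2 dB overall, the treated conveyor drive may contribute at most 10^(70.2/10) − 1.445e+06 = 9.026e+06, i.e. 69.55 dB.
So the conveyor drive must be reduced from 75.2 to 69.55 dB: IL = 5.65 dB.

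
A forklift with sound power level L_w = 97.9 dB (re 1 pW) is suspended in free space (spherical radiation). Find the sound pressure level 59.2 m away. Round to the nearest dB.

Free-field spherical radiation: L_p = L_w − 10·log₁₀(4π·r²), r = 59.2 m.
4π·r² = 4.404e+04 m², 10·log₁₀ of that is 46.439 dB.
L_p = 97.9 − 46.439 = 51.46 dB.

51 dB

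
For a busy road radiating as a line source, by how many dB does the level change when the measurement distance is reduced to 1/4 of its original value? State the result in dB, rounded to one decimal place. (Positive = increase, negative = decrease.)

Line-source spreading: ΔL = −10·log₁₀(r₂/r₁).
ΔL = −10·log₁₀(0.25) = +6.02 dB.

+6.0 dB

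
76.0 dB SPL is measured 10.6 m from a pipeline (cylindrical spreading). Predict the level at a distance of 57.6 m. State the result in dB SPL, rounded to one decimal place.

Line-source attenuation: ΔL = 10·log₁₀(r₂/r₁) = 10·log₁₀(57.6/10.6) = 7.351 dB.
L₂ = 76.0 − 10·log₁₀(57.6/10.6) = 76.0 − 7.351 = 68.65 dB SPL.

68.6 dB SPL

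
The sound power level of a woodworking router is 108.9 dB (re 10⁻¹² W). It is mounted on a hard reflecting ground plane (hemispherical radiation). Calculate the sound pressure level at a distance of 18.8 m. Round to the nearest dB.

Free-field hemispherical radiation: L_p = L_w − 10·log₁₀(2π·r²), r = 18.8 m.
2π·r² = 2221 m², 10·log₁₀ of that is 33.465 dB.
L_p = 108.9 − 33.465 = 75.44 dB.

75 dB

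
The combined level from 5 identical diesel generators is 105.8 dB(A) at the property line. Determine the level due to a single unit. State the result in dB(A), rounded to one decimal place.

98.8 dB(A)

For N identical incoherent sources L_total = L₁ + 10·log₁₀ N, so L₁ = 105.8 − 10·log₁₀(5) = 105.8 − 6.990.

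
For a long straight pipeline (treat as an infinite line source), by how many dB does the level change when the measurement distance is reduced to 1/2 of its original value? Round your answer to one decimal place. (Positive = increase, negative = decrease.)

+3.0 dB

A line source loses 3 dB per doubling of distance; generally ΔL = −10·log₁₀(r₂/r₁).
ΔL = −10·log₁₀(0.5) = +3.01 dB.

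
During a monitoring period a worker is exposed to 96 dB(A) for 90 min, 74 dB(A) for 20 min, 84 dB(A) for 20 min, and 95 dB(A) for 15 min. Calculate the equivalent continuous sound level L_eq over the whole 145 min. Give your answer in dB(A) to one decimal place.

L_eq = 10·log₁₀[(1/T)·Σ tᵢ·10^(Lᵢ/10)] with T = 145 min.
Σ tᵢ·10^(Lᵢ/10) = 90·10^(96/10) + 20·10^(74/10) + 20·10^(84/10) + 15·10^(95/10) = 4.113e+11.
L_eq = 10·log₁₀(4.113e+11/145) = 94.53 dB(A).

94.5 dB(A)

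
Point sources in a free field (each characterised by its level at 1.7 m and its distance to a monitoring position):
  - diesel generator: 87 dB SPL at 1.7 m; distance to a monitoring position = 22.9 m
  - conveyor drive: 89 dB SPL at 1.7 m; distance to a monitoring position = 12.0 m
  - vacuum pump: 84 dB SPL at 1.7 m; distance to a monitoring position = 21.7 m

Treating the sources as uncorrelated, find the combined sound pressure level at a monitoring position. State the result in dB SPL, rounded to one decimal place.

73.1 dB SPL

Apply inverse-square spreading to bring every level to the receiver, then sum 10^(L/10).
diesel generator: 87 − 20·log₁₀(22.9/1.7) = 87 − 22.59 = 64.41 dB SPL.
conveyor drive: 89 − 20·log₁₀(12.0/1.7) = 89 − 16.97 = 72.03 dB SPL.
vacuum pump: 84 − 20·log₁₀(21.7/1.7) = 84 − 22.12 = 61.88 dB SPL.
Σ 10^(L/10) = 2.025e+07 → L_total = 10·log₁₀(2.025e+07) = 73.06 dB SPL.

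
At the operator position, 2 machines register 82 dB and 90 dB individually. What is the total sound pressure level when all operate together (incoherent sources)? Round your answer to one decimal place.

90.6 dB

Incoherent sources combine by intensity addition: L_total = 10·log₁₀(Σ 10^(L_i/10)).
Σ 10^(L/10) = 10^(82/10) + 10^(90/10) = 1.158e+09.
L_total = 10·log₁₀(1.158e+09) = 90.64 dB.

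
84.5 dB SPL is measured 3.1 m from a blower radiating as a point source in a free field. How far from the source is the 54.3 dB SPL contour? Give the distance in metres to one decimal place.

For a point source L₁ − L₂ = 20·log₁₀(r₂/r₁), so r₂ = r₁·10^((L₁−L₂)/20).
r₂ = 3.1·10^((84.5−54.3)/20) = 3.1·10^(30.2/20) = 100.31 m.

100.3 m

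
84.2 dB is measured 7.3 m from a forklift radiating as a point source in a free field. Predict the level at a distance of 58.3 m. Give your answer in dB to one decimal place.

Point-source attenuation: ΔL = 20·log₁₀(r₂/r₁) = 20·log₁₀(58.3/7.3) = 18.047 dB.
L₂ = 84.2 − 20·log₁₀(58.3/7.3) = 84.2 − 18.047 = 66.15 dB.

66.2 dB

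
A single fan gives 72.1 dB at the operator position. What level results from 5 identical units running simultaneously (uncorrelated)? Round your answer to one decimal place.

79.1 dB

N identical incoherent sources raise the level by 10·log₁₀ N.
L_total = 72.1 + 10·log₁₀(5) = 72.1 + 6.990 = 79.09 dB.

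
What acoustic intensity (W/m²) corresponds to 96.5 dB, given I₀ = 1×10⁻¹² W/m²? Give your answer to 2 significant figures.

0.0045 W/m²

I/I₀ = 10^(96.5/10) = 4.467e+09, so I = 4.467e+09 × 10⁻¹² W/m².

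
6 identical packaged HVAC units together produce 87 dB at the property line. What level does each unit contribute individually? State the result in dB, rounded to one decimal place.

Dividing the total intensity by 6 lowers the level by 10·log₁₀ 6 = 7.782 dB: L₁ = 87 − 7.782.

79.2 dB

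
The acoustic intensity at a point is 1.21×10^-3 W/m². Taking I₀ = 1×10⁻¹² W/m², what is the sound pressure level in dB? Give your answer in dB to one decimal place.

90.8 dB

L = 10·log₁₀(I/I₀) = 10·log₁₀(1.21×10^-3/10⁻¹²) = 10·log₁₀(1.21×10^9).
L = 10·(0.0828 + 9) = 90.83 dB.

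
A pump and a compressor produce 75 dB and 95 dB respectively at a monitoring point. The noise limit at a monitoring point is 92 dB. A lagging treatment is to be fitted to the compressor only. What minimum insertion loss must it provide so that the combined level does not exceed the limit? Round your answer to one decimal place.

Everything except the compressor sums to 10^(75/10) = 3.162e+07 in linear terms, 75.00 dB.
The limit corresponds to 10^(92/10) = 1.585e+09; subtracting the fixed part leaves 1.553e+09 for the compressor, i.e. 91.91 dB.
Required insertion loss = 95 − 91.91 = 3.09 dB.

3.1 dB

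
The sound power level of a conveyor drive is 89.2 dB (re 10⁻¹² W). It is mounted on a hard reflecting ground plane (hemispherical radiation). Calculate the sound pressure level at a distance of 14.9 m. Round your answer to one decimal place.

L_p = L_w − 10·log₁₀(2π·r²) with r = 14.9 m.
2π·r² = 1395 m², 10·log₁₀ of that is 31.446 dB.
L_p = 89.2 − 31.446 = 57.75 dB.

57.8 dB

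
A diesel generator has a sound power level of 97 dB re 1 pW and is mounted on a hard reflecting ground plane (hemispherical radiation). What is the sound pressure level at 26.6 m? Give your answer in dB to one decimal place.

The power spreads over a hemisphere of area 2π·r², so L_p = L_w − 10·log₁₀(2π·r²).
2π·r² = 4446 m², 10·log₁₀ of that is 36.479 dB.
L_p = 97 − 36.479 = 60.52 dB.

60.5 dB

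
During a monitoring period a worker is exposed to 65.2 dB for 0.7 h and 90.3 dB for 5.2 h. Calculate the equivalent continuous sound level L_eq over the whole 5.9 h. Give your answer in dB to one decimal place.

L_eq = 10·log₁₀[(1/T)·Σ tᵢ·10^(Lᵢ/10)] with T = 5.9 h.
Σ tᵢ·10^(Lᵢ/10) = 0.7·10^(65.2/10) + 5.2·10^(90.3/10) = 5.574e+09.
L_eq = 10·log₁₀(5.574e+09/5.9) = 89.75 dB.

89.8 dB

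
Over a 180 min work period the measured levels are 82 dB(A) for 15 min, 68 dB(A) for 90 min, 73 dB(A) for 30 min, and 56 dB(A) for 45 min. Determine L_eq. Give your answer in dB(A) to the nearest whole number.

The energy average is taken in the linear domain: L_eq = 10·log₁₀[(Σ tᵢ·10^(Lᵢ/10))/T], T = 180 min.
Σ tᵢ·10^(Lᵢ/10) = 15·10^(82/10) + 90·10^(68/10) + 30·10^(73/10) + 45·10^(56/10) = 3.562e+09.
L_eq = 10·log₁₀(3.562e+09/180) = 72.96 dB(A).

73 dB(A)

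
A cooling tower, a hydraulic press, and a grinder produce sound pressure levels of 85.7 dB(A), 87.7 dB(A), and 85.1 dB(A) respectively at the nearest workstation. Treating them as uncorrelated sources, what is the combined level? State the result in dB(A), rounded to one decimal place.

Incoherent sources combine by intensity addition: L_total = 10·log₁₀(Σ 10^(L_i/10)).
Σ 10^(L/10) = 10^(85.7/10) + 10^(87.7/10) + 10^(85.1/10) = 1.284e+09.
L_total = 10·log₁₀(1.284e+09) = 91.09 dB(A).

91.1 dB(A)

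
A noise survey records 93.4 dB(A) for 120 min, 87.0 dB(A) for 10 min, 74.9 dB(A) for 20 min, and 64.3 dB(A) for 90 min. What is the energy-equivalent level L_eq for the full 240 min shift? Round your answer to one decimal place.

The energy average is taken in the linear domain: L_eq = 10·log₁₀[(Σ tᵢ·10^(Lᵢ/10))/T], T = 240 min.
Σ tᵢ·10^(Lᵢ/10) = 120·10^(93.4/10) + 10·10^(87.0/10) + 20·10^(74.9/10) + 90·10^(64.3/10) = 2.684e+11.
L_eq = 10·log₁₀(2.684e+11/240) = 90.49 dB(A).

90.5 dB(A)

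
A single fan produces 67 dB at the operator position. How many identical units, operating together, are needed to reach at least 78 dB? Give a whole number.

13

Need L₁ + 10·log₁₀ N ≥ 78, i.e. log₁₀ N ≥ 1.10.
N ≥ 10^(11.0/10) = 12.589, so N = 13.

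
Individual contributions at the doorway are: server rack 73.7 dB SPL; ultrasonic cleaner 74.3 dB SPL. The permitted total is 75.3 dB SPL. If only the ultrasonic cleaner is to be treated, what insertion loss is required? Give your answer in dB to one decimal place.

Fixed contribution from the other source: Σ 10^(L/10) = 10^(73.7/10) = 2.344e+07 (73.70 dB SPL).
The limit corresponds to 10^(75.3/10) = 3.388e+07; subtracting the fixed part leaves 1.044e+07 for the ultrasonic cleaner, i.e. 70.19 dB SPL.
Required insertion loss = 74.3 − 70.19 = 4.11 dB.

4.1 dB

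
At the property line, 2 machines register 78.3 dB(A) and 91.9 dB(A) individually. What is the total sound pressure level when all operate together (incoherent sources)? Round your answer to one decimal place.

For uncorrelated sources the intensities add, so convert each level to linear form, sum, and take 10·log₁₀ of the total.
Σ 10^(L/10) = 10^(78.3/10) + 10^(91.9/10) = 1.616e+09.
L_total = 10·log₁₀(1.616e+09) = 92.09 dB(A).

92.1 dB(A)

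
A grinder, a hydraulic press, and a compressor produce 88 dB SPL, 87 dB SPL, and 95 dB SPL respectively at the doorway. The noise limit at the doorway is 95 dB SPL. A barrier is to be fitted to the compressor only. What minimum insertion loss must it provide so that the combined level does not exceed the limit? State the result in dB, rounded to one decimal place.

Everything except the compressor sums to 10^(88/10) + 10^(87/10) = 1.132e+09 in linear terms, 90.54 dB SPL.
To meet 95 dB SPL overall, the treated compressor may contribute at most 10^(95/10) − 1.132e+09 = 2.030e+09, i.e. 93.08 dB SPL.
Required insertion loss = 95 − 93.08 = 1.92 dB.

1.9 dB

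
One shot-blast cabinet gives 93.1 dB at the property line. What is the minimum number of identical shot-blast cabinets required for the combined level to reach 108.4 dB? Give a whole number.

34

N identical sources give L₁ + 10·log₁₀ N, so require 10·log₁₀ N ≥ 108.4 − 93.1 = 15.3 dB.
N ≥ 10^(15.3/10) = 33.884, so N = 34.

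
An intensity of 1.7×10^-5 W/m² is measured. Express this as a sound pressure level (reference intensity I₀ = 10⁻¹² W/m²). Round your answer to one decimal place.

Dividing by I₀ shifts the exponent by 12: I/I₀ = 1.7×10^7.
L = 10·(0.2304 + 7) = 72.30 dB.

72.3 dB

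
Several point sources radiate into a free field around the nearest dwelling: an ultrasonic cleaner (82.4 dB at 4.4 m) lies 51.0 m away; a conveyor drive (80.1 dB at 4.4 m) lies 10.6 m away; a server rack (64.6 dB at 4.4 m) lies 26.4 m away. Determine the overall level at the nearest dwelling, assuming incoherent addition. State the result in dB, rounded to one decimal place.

72.8 dB

Apply inverse-square spreading to bring every level to the receiver, then sum 10^(L/10).
ultrasonic cleaner: 82.4 − 20·log₁₀(51.0/4.4) = 82.4 − 21.28 = 61.12 dB.
conveyor drive: 80.1 − 20·log₁₀(10.6/4.4) = 80.1 − 7.64 = 72.46 dB.
server rack: 64.6 − 20·log₁₀(26.4/4.4) = 64.6 − 15.56 = 49.04 dB.
Σ 10^(L/10) = 1.901e+07 → L_total = 10·log₁₀(1.901e+07) = 72.79 dB.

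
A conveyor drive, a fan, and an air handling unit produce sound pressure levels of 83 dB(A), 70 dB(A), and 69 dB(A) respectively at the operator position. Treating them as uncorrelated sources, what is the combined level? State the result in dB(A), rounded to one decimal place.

For uncorrelated sources the intensities add, so convert each level to linear form, sum, and take 10·log₁₀ of the total.
Σ 10^(L/10) = 10^(83/10) + 10^(70/10) + 10^(69/10) = 2.175e+08.
L_total = 10·log₁₀(2.175e+08) = 83.37 dB(A).

83.4 dB(A)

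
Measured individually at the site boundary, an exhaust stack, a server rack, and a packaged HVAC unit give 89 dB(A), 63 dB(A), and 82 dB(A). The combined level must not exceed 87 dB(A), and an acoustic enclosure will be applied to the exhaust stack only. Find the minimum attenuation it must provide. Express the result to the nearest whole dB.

Everything except the exhaust stack sums to 10^(63/10) + 10^(82/10) = 1.605e+08 in linear terms, 82.05 dB(A).
To meet 87 dB(A) overall, the treated exhaust stack may contribute at most 10^(87/10) − 1.605e+08 = 3.407e+08, i.e. 85.32 dB(A).
So the exhaust stack must be reduced from 89 to 85.32 dB(A): IL = 3.68 dB.

4 dB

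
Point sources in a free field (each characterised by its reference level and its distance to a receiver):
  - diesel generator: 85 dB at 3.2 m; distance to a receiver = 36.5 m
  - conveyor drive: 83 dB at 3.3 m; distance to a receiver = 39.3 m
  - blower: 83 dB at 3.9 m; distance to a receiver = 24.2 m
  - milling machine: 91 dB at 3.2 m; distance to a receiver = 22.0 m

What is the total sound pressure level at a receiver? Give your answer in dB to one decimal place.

75.5 dB

Apply inverse-square spreading to bring every level to the receiver, then sum 10^(L/10).
diesel generator: 85 − 20·log₁₀(36.5/3.2) = 85 − 21.14 = 63.86 dB.
conveyor drive: 83 − 20·log₁₀(39.3/3.3) = 83 − 21.52 = 61.48 dB.
blower: 83 − 20·log₁₀(24.2/3.9) = 83 − 15.86 = 67.14 dB.
milling machine: 91 − 20·log₁₀(22.0/3.2) = 91 − 16.75 = 74.25 dB.
Σ 10^(L/10) = 3.565e+07 → L_total = 10·log₁₀(3.565e+07) = 75.52 dB.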